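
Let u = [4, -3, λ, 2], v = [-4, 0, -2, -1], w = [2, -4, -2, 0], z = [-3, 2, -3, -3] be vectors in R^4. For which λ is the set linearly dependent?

The vectors are dependent exactly when the determinant of the matrix with rows u, v, w, z vanishes.
Expanding, det = 56 - 40*λ.
This vanishes exactly when λ = 7/5.

λ = 7/5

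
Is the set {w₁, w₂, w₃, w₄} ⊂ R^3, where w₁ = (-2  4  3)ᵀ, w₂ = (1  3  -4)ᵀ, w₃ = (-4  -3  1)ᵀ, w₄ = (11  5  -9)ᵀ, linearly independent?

There are 4 vectors in a 3-dimensional space, so they cannot be linearly independent.

linearly dependent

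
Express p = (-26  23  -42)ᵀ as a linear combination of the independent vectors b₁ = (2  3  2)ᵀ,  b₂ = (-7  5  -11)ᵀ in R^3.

p = b₁ + 4b₂

Set up the augmented matrix [b₁ | b₂ | p] and row-reduce.
Row-reducing the augmented matrix gives the unique coefficients (α₁, α₂) = (1, 4).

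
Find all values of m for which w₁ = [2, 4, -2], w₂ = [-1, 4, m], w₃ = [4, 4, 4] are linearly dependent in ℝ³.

m = -11

The set is linearly dependent precisely when det[w₁; w₂; w₃] = 0.
Expanding, det = 8*m + 88.
Solving 8*m + 88 = 0 yields m = -11.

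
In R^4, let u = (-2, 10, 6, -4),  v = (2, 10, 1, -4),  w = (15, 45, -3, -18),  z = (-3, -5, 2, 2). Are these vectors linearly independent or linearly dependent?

Form the 4×4 matrix with these as columns; its determinant is 0.
A zero determinant means the columns are linearly dependent.

linearly dependent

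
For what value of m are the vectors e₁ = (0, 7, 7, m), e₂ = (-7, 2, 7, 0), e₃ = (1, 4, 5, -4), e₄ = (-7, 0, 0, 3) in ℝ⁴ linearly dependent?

The vectors are dependent exactly when the determinant of the matrix with rows e₁, e₂, e₃, e₄ vanishes.
Cofactor expansion gives det = -126*m - 728.
Solving -126*m - 728 = 0 yields m = -52/9.

m = -52/9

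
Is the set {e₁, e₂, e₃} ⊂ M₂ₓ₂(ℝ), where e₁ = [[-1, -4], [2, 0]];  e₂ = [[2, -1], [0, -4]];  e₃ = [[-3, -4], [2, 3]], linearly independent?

linearly independent

Take coordinates with respect to the standard basis {E₁₁, E₁₂, E₂₁, E₂₂}.
Place the vectors as rows of a 3×4 matrix and reduce to echelon form.
The reduction yields 3 nonzero rows, so the rank is 3.
Since rank = 3 (the number of vectors), the set is linearly independent.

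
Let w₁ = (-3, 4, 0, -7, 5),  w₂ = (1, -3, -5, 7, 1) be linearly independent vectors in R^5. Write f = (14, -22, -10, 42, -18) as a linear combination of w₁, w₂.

Set up the augmented matrix [w₁ | w₂ | f] and row-reduce.
The system has the unique solution (α₁, α₂) = (-4, 2).

f = -4w₁ + 2w₂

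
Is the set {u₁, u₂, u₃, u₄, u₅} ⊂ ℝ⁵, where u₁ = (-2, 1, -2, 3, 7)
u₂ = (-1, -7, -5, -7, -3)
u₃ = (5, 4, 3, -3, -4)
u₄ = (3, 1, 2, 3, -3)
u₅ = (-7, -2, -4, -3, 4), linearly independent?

linearly independent

The matrix [u₁|u₂|u₃|u₄|u₅] has determinant 1794.
A nonzero determinant means the columns are linearly independent.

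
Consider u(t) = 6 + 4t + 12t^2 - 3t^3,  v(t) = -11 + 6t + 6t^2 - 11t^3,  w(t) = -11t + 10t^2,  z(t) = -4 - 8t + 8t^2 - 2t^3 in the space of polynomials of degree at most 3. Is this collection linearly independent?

linearly independent

Take coordinates with respect to the standard basis {1, t, …, t^3}.
Row-reduce the matrix whose columns are u, v, w, z.
The reduction yields 4 nonzero rows, so the rank is 4.
Since rank = 4 (the number of vectors), the set is linearly independent.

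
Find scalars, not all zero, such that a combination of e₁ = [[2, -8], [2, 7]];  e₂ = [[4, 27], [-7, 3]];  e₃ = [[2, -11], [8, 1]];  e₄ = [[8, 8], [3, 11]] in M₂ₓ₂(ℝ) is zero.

e₁ + e₂ + e₃ - e₄ = 0

Take coordinates with respect to {E₁₁, E₁₂, E₂₁, E₂₂}.
Set up α₁e₁ + … + α₄e₄ = 0 and solve the homogeneous system.
One solution (up to scaling) is (1, 1, 1, -1).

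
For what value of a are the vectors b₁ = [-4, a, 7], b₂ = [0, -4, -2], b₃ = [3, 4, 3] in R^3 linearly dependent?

The vectors are dependent exactly when the determinant of the matrix with rows b₁, b₂, b₃ vanishes.
The determinant works out to 100 - 6*a.
Solving 100 - 6*a = 0 yields a = 50/3.

a = 50/3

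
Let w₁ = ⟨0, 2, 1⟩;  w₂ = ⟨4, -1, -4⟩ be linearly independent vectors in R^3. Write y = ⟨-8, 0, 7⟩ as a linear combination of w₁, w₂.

y = -w₁ - 2w₂

Write y = a₁w₁ + a₂w₂ and equate components.
Row-reducing the augmented matrix gives the unique coefficients (a₁, a₂) = (-1, -2).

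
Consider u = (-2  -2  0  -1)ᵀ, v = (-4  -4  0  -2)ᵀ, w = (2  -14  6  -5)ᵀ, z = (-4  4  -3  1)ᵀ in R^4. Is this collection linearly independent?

One vector is a scalar multiple of another, so the set is dependent.

linearly dependent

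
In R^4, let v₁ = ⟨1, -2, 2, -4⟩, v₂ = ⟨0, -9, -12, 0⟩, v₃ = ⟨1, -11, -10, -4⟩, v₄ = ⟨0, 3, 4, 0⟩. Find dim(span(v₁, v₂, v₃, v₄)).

Put the 4×4 matrix [v₁|v₂|v₃|v₄] into echelon form.
The echelon form has 2 nonzero rows, so the rank is 2.

2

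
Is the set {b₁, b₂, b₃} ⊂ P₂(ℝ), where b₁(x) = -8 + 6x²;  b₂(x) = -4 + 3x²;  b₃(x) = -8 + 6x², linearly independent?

linearly dependent

Write each element as a coordinate vector in ℝ³ using {1, x, x²}.
Form the 3×3 matrix with these as columns; its determinant is 0.
A zero determinant means the columns are linearly dependent.
Indeed b₁ - 2b₂ = 0.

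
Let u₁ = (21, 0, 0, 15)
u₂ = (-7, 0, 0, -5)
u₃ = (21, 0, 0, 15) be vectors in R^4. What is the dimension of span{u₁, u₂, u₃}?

Row-reduce the 3×4 matrix with these as rows.
Reduction leaves 1 leading entry, giving rank 1.

dim = 1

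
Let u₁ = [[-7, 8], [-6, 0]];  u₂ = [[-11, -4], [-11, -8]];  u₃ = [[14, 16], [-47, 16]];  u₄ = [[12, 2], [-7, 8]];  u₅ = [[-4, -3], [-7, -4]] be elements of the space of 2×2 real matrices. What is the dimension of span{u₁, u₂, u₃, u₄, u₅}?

Use coordinates relative to {E₁₁, E₁₂, E₂₁, E₂₂}.
Apply Gaussian elimination to the matrix whose rows are u₁, u₂, u₃, u₄, u₅.
Reduction leaves 4 leading entries, giving rank 4.
(With 5 elements in a 4-dimensional space the rank is at most 4.)

dim = 4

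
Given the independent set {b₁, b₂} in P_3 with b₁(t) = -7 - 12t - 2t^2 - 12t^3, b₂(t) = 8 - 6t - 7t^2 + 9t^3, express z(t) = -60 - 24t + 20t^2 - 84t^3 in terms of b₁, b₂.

z = 4b₁ - 4b₂

Work in coordinates with respect to the standard basis {1, t, …, t^3}.
Solve the system with b₁, b₂ as columns and z as the right-hand side.
Row-reducing the augmented matrix gives the unique coefficients (α₁, α₂) = (4, -4).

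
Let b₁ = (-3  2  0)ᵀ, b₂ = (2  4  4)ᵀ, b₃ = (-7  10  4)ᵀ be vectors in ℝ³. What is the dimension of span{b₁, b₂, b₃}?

Apply Gaussian elimination to the matrix whose rows are b₁, b₂, b₃.
Reduction leaves 2 leading entries, giving rank 2.

dim = 2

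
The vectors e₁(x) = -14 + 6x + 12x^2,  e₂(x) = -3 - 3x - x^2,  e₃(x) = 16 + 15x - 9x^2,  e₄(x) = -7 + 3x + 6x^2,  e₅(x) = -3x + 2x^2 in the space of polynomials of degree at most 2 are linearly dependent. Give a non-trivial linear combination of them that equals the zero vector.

Pass to coordinate vectors relative to the basis {1, x, x^2}.
Write the vectors as columns of a matrix and find a nonzero vector in its null space.
One solution (up to scaling) is (1, 0, 0, -2, 0).

e₁ - 2e₄ = 0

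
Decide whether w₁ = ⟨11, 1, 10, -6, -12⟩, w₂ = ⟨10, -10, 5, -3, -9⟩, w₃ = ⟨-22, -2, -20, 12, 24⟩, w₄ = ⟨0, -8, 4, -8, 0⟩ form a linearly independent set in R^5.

One vector is a scalar multiple of another, so the set is dependent.

linearly dependent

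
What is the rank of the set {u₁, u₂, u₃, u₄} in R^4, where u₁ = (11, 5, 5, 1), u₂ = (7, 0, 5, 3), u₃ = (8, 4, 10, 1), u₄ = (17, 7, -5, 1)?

Form the matrix with u₁, u₂, u₃, u₄ as columns and reduce.
Reduction leaves 3 leading entries, giving rank 3.

rank 3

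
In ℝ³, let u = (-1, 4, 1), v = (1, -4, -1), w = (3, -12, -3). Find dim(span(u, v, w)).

1

Put the 3×3 matrix [u|v|w] into echelon form.
Reduction leaves 1 leading entry, giving rank 1.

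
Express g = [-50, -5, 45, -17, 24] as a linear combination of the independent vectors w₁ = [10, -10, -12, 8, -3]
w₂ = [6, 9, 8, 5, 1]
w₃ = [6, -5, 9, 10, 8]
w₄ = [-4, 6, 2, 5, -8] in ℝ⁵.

Write g = c₁w₁ + … + c₄w₄ and equate components.
Row-reducing the augmented matrix gives the unique coefficients (c₁, …, c₄) = (-4, -4, 3, 1).

g = -4w₁ - 4w₂ + 3w₃ + w₄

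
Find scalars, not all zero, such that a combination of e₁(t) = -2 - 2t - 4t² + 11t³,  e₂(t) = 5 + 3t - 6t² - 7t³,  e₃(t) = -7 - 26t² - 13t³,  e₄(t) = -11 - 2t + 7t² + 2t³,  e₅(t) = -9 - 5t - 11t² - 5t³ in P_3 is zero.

Take coordinates with respect to {1, t, …, t³}.
Solve the homogeneous system with e₁, e₂, e₃, e₄, e₅ as columns by row-reducing the coefficient matrix.
The free variable yields coefficients (1, 3, -1, 1, 1) (any nonzero multiple also works).

e₁ + 3e₂ - e₃ + e₄ + e₅ = 0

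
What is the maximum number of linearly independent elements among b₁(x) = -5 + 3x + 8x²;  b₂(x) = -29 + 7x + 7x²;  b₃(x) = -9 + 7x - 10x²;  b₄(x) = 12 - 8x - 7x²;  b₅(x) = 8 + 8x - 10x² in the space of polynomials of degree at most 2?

3

Represent each element by its coordinate vector in ℝ³.
Row-reduce the 5×3 matrix with these as rows.
Exactly 3 pivots survive; hence the rank is 3.
(With 5 elements in a 3-dimensional space the rank is at most 3.)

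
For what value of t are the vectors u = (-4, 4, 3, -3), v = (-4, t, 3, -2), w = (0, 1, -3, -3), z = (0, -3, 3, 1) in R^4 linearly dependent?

t = 5

Dependence holds iff the 4×4 matrix [u v w z] is singular.
The determinant works out to 120 - 24*t.
This vanishes exactly when t = 5.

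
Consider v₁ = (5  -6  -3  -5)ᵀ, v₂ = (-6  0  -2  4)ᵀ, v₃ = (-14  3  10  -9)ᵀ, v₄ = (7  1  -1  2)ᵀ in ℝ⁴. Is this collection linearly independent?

Form the 4×4 matrix with these as columns; its determinant is 0.
A zero determinant means the columns are linearly dependent.

linearly dependent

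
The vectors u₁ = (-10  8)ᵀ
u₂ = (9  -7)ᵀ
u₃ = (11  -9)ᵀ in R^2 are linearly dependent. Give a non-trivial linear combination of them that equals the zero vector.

2u₁ + u₂ + u₃ = 0

Write the vectors as columns of a matrix and find a nonzero vector in its null space.
One solution (up to scaling) is (2, 1, 1).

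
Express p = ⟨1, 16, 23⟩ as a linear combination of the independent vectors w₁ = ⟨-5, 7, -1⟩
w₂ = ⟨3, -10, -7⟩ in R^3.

p = -2w₁ - 3w₂

Since w₁, w₂ are independent, the coefficients expressing p are uniquely determined by a linear system.
Back-substitution yields (c₁, c₂) = (-2, -3).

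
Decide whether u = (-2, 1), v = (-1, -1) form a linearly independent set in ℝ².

Place the vectors as rows of a 2×2 matrix and reduce to echelon form.
The reduction yields 2 nonzero rows, so the rank is 2.
Since rank = 2 (the number of vectors), the set is linearly independent.

linearly independent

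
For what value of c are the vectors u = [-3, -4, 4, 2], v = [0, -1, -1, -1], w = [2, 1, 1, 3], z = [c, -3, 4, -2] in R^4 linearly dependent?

Place the vectors as rows of a 4×4 matrix; dependence ⇔ determinant zero.
Expanding, det = -16*c - 110.
Setting this to zero gives c = -55/8.

c = -55/8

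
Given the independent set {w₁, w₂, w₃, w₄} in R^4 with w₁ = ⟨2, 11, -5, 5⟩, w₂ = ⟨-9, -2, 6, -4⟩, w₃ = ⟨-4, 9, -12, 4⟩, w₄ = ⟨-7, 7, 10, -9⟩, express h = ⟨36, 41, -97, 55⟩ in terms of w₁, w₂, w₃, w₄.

Solve the system with w₁, w₂, w₃, w₄ as columns and h as the right-hand side.
The system has the unique solution (α₁, …, α₄) = (1, -4, 4, -2).

h = w₁ - 4w₂ + 4w₃ - 2w₄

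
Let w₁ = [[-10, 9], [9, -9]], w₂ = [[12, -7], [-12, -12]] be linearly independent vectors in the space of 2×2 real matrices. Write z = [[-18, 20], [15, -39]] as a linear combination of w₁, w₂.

Take coordinate vectors relative to {E₁₁, E₁₂, E₂₁, E₂₂}.
Set up the augmented matrix [w₁ | w₂ | z] and row-reduce.
Back-substitution yields (α₁, α₂) = (3, 1).

z = 3w₁ + w₂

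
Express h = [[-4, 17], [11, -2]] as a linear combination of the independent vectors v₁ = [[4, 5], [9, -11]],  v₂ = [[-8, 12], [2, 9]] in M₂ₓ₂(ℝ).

Identify each element with its coordinate vector in ℝ⁴ via {E₁₁, E₁₂, E₂₁, E₂₂}.
Since v₁, v₂ are independent, the coefficients expressing h are uniquely determined by a linear system.
The system has the unique solution (c₁, c₂) = (1, 1).

h = v₁ + v₂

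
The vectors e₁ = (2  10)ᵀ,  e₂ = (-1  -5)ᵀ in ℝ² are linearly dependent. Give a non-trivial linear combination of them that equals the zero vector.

e₁ + 2e₂ = 0

Write the vectors as columns of a matrix and find a nonzero vector in its null space.
A generator of the null space is (1, 2).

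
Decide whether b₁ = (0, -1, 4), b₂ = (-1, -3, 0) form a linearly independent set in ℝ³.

linearly independent

Row-reduce the matrix whose columns are b₁, b₂.
The reduction yields 2 nonzero rows, so the rank is 2.
Since rank = 2 (the number of vectors), the set is linearly independent.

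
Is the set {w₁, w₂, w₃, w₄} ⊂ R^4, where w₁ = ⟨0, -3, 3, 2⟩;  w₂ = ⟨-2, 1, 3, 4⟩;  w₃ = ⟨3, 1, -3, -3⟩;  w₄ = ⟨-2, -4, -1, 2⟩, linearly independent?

linearly independent

The matrix [w₁|w₂|w₃|w₄] has determinant -124.
A nonzero determinant means the columns are linearly independent.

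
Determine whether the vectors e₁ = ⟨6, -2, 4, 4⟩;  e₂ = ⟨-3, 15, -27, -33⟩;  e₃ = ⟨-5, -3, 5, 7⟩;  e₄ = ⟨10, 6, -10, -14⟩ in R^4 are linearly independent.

The matrix [e₁|e₂|e₃|e₄] has determinant 0.
A zero determinant means the columns are linearly dependent.

linearly dependent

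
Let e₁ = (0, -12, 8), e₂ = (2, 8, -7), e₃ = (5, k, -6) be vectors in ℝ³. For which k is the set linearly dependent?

k = 11/4

Place the vectors as rows of a 3×3 matrix; dependence ⇔ determinant zero.
Expanding, det = 16*k - 44.
This vanishes exactly when k = 11/4.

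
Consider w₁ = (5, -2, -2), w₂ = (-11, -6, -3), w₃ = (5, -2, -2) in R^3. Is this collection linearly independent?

Two of the vectors are equal, giving an immediate dependence.

linearly dependent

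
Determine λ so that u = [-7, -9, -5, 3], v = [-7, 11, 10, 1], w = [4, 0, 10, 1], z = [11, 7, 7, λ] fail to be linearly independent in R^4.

Place the vectors as rows of a 4×4 matrix; dependence ⇔ determinant zero.
Expanding, det = -1540*λ - 4774.
Setting this to zero gives λ = -31/10.

λ = -31/10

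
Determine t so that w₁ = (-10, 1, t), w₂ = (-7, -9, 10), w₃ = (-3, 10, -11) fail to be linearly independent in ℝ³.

t = -1

Place the vectors as rows of a 3×3 matrix; dependence ⇔ determinant zero.
Cofactor expansion gives det = -97*t - 97.
Solving -97*t - 97 = 0 yields t = -1.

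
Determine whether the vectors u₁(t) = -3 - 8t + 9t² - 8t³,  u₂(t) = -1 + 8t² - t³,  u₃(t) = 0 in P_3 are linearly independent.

linearly dependent

Take coordinates with respect to the standard basis {1, t, …, t³}.
One of the vectors is the zero vector, so the set is linearly dependent.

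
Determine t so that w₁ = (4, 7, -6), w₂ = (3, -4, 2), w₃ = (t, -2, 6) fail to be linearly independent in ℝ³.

t = -17

The vectors are dependent exactly when the determinant of the matrix with rows w₁, w₂, w₃ vanishes.
Cofactor expansion gives det = -10*t - 170.
This vanishes exactly when t = -17.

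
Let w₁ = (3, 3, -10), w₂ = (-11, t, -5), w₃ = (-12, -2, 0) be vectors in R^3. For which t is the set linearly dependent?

The vectors are dependent exactly when the determinant of the matrix with rows w₁, w₂, w₃ vanishes.
Expanding, det = -120*t - 70.
Setting this to zero gives t = -7/12.

t = -7/12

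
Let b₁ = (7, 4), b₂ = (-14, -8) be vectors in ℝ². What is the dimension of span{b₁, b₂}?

Put the 2×2 matrix [b₁|b₂] into echelon form.
Reduction leaves 1 leading entry, giving rank 1.

dim = 1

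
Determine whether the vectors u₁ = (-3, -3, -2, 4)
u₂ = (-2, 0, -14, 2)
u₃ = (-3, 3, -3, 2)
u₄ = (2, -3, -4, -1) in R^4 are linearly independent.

Form the 4×4 matrix with these as columns; its determinant is 0.
A zero determinant means the columns are linearly dependent.

linearly dependent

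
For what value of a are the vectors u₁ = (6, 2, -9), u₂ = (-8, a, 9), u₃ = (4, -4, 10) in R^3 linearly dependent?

Place the vectors as rows of a 3×3 matrix; dependence ⇔ determinant zero.
Expanding, det = 96*a + 160.
Setting this to zero gives a = -5/3.

a = -5/3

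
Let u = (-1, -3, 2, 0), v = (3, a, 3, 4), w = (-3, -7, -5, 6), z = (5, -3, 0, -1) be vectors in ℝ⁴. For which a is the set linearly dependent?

Place the vectors as rows of a 4×4 matrix; dependence ⇔ determinant zero.
Cofactor expansion gives det = 49*a + 1225.
Setting this to zero gives a = -25.

a = -25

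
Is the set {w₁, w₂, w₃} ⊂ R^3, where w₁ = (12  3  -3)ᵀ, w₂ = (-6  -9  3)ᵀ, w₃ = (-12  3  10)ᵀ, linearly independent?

linearly independent

Place the vectors as rows of a 3×3 matrix and reduce to echelon form.
The reduction yields 3 nonzero rows, so the rank is 3.
Since rank = 3 (the number of vectors), the set is linearly independent.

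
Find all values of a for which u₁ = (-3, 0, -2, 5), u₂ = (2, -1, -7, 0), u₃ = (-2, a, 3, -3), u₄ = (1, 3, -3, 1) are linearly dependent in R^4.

Place the vectors as rows of a 4×4 matrix; dependence ⇔ determinant zero.
Cofactor expansion gives det = -30*a - 380.
Solving -30*a - 380 = 0 yields a = -38/3.

a = -38/3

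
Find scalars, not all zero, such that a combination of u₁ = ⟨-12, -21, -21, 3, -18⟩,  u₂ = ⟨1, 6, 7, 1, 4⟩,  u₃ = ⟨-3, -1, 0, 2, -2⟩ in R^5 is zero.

u₁ + 3u₂ - 3u₃ = 0

Set up α₁u₁ + … + α₃u₃ = 0 and solve the homogeneous system.
A generator of the null space is (1, 3, -3).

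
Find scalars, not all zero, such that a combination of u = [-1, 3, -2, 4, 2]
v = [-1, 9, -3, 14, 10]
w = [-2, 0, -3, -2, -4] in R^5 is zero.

Set up α₁u + … + α₃w = 0 and solve the homogeneous system.
A generator of the null space is (3, -1, -1).

3u - v - w = 0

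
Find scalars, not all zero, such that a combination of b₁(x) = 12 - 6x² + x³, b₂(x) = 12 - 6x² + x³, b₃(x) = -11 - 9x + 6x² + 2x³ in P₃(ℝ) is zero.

Take coordinates with respect to {1, x, …, x³}.
Solve the homogeneous system with b₁, b₂, b₃ as columns by row-reducing the coefficient matrix.
A generator of the null space is (1, -1, 0).

b₁ - b₂ = 0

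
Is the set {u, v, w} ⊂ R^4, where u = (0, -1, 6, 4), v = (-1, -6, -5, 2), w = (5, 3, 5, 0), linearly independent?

linearly independent

Place the vectors as rows of a 3×4 matrix and reduce to echelon form.
The reduction yields 3 nonzero rows, so the rank is 3.
Since rank = 3 (the number of vectors), the set is linearly independent.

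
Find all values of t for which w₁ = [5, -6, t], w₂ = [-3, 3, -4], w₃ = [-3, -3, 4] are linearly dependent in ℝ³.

The vectors are dependent exactly when the determinant of the matrix with rows w₁, w₂, w₃ vanishes.
Cofactor expansion gives det = 18*t - 144.
Setting this to zero gives t = 8.

t = 8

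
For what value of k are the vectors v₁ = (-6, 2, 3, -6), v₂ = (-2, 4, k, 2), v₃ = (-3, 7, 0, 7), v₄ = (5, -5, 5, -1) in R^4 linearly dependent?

k = 47/2

The vectors are dependent exactly when the determinant of the matrix with rows v₁, v₂, v₃, v₄ vanishes.
The determinant works out to 376 - 16*k.
This vanishes exactly when k = 47/2.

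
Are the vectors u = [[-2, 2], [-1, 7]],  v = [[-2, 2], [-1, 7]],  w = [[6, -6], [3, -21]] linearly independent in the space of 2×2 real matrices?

Take coordinates with respect to the standard basis {E₁₁, E₁₂, E₂₁, E₂₂}.
Row-reduce the matrix whose columns are u, v, w.
The reduction yields 1 nonzero row, so the rank is 1.
Since rank 1 < 3, the set is linearly dependent.
Indeed u - v = 0.

linearly dependent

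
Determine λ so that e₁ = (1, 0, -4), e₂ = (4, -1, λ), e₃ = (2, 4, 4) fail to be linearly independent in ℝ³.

Place the vectors as rows of a 3×3 matrix; dependence ⇔ determinant zero.
The determinant works out to -4*λ - 76.
Solving -4*λ - 76 = 0 yields λ = -19.

λ = -19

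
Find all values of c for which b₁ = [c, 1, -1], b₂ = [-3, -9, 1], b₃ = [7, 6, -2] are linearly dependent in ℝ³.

c = 11/3

Dependence holds iff the 3×3 matrix [b₁ b₂ b₃] is singular.
The determinant works out to 12*c - 44.
This vanishes exactly when c = 11/3.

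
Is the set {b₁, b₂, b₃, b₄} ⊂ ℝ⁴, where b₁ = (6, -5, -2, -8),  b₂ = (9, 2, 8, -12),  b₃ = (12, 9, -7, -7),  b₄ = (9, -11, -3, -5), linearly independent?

linearly independent

The matrix [b₁|b₂|b₃|b₄] has determinant -12054.
A nonzero determinant means the columns are linearly independent.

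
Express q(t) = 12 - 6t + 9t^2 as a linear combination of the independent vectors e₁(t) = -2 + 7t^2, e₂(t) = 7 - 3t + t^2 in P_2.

q = e₁ + 2e₂

Identify each element with its coordinate vector in ℝ³ via {1, t, t^2}.
Since e₁, e₂ are independent, the coefficients expressing q are uniquely determined by a linear system.
Back-substitution yields (α₁, α₂) = (1, 2).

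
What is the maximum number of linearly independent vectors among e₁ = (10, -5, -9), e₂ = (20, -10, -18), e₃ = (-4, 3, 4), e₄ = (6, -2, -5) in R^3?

2

Form the matrix with e₁, e₂, e₃, e₄ as columns and reduce.
There are 2 pivot columns, so rank = 2.
(With 4 elements in a 3-dimensional space the rank is at most 3.)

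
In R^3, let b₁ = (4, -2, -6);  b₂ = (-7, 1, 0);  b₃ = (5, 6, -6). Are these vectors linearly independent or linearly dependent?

linearly independent

Place the vectors as rows of a 3×3 matrix and reduce to echelon form.
The reduction yields 3 nonzero rows, so the rank is 3.
Since rank = 3 (the number of vectors), the set is linearly independent.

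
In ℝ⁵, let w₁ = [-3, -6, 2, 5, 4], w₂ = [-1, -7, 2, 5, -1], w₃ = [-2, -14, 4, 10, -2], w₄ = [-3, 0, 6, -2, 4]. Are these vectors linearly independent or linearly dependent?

linearly dependent

One vector is a scalar multiple of another, so the set is dependent.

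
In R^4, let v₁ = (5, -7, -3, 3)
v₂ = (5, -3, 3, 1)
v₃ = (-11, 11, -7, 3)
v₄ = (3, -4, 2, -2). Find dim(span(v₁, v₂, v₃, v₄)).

Form the matrix with v₁, v₂, v₃, v₄ as columns and reduce.
Exactly 3 pivots survive; hence the rank is 3.

3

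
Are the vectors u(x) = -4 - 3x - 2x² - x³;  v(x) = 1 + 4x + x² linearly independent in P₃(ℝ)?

Take coordinates with respect to the standard basis {1, x, …, x³}.
Place the vectors as rows of a 2×4 matrix and reduce to echelon form.
The reduction yields 2 nonzero rows, so the rank is 2.
Since rank = 2 (the number of vectors), the set is linearly independent.

linearly independent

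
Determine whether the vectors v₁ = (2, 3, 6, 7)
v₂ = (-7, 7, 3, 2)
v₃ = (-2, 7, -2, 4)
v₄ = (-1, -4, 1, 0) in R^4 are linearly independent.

linearly independent

Place the vectors as rows of a 4×4 matrix and reduce to echelon form.
The reduction yields 4 nonzero rows, so the rank is 4.
Since rank = 4 (the number of vectors), the set is linearly independent.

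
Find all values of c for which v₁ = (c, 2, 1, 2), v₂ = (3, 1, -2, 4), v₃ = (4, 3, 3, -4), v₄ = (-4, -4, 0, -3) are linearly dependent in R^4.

c = -57/11

The set is linearly dependent precisely when det[v₁; v₂; v₃; v₄] = 0.
The determinant works out to -11*c - 57.
Setting this to zero gives c = -57/11.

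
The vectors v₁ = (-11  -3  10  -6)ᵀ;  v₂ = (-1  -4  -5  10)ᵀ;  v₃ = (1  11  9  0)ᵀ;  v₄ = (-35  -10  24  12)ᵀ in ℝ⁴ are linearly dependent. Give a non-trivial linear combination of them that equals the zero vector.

3v₁ + 3v₂ + v₃ - v₄ = 0

Row-reduce the matrix with v₁, v₂, v₃, v₄ as columns; the null space gives the coefficients.
A generator of the null space is (3, 3, 1, -1).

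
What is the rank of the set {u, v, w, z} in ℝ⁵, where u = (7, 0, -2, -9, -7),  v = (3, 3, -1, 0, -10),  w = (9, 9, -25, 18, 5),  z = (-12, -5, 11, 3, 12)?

3

Row-reduce the 4×5 matrix with these as rows.
The echelon form has 3 nonzero rows, so the rank is 3.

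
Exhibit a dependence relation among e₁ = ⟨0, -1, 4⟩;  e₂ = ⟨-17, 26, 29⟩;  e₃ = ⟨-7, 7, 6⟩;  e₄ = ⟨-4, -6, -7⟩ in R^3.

Write the vectors as columns of a matrix and find a nonzero vector in its null space.
The free variable yields coefficients (1, -1, 3, -1) (any nonzero multiple also works).

e₁ - e₂ + 3e₃ - e₄ = 0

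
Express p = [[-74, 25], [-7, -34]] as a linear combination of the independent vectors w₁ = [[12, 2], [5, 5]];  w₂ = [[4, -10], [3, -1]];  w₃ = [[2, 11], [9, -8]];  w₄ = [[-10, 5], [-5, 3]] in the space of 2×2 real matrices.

Work in coordinates with respect to the standard basis {E₁₁, E₁₂, E₂₁, E₂₂}.
Set up the augmented matrix [w₁ | w₂ | w₃ | w₄ | p] and row-reduce.
The system has the unique solution (a₁, …, a₄) = (-4, 2, 3, 4).

p = -4w₁ + 2w₂ + 3w₃ + 4w₄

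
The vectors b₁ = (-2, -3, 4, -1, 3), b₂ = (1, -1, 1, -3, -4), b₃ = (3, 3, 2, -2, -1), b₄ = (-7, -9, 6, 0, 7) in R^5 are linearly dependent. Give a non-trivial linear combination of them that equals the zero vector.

Solve the homogeneous system with b₁, b₂, b₃, b₄ as columns by row-reducing the coefficient matrix.
A generator of the null space is (2, 0, -1, -1).

2b₁ - b₃ - b₄ = 0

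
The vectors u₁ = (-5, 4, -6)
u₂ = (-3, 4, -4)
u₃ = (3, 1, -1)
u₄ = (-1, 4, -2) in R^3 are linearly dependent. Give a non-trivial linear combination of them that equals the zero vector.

Set up α₁u₁ + … + α₄u₄ = 0 and solve the homogeneous system.
A generator of the null space is (1, -2, 0, 1).

u₁ - 2u₂ + u₄ = 0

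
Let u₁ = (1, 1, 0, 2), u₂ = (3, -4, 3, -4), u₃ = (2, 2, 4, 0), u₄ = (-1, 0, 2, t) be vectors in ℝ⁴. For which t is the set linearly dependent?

The set is linearly dependent precisely when det[u₁; u₂; u₃; u₄] = 0.
Cofactor expansion gives det = -28*t - 84.
Solving -28*t - 84 = 0 yields t = -3.

t = -3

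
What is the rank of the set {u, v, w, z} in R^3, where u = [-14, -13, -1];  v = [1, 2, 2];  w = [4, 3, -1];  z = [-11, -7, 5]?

2

Put the 3×4 matrix [u|v|w|z] into echelon form.
Exactly 2 pivots survive; hence the rank is 2.
(With 4 elements in a 3-dimensional space the rank is at most 3.)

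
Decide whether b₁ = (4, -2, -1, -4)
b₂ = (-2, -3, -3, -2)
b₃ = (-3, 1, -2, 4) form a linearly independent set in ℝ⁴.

Place the vectors as rows of a 3×4 matrix and reduce to echelon form.
The reduction yields 3 nonzero rows, so the rank is 3.
Since rank = 3 (the number of vectors), the set is linearly independent.

linearly independent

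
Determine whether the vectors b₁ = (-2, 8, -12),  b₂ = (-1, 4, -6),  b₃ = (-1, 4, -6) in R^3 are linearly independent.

The matrix [b₁|b₂|b₃] has determinant 0.
A zero determinant means the columns are linearly dependent.
Indeed b₁ - 2b₂ = 0.

linearly dependent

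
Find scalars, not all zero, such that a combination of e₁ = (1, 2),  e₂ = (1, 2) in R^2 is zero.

Set up α₁e₁ + α₂e₂ = 0 and solve the homogeneous system.
One solution (up to scaling) is (1, -1).

e₁ - e₂ = 0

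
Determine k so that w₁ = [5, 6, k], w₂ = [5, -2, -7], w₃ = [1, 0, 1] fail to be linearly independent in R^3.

k = 41

The set is linearly dependent precisely when det[w₁; w₂; w₃] = 0.
Cofactor expansion gives det = 2*k - 82.
Solving 2*k - 82 = 0 yields k = 41.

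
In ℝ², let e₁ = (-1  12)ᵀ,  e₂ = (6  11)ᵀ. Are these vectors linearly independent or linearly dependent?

The matrix [e₁|e₂] has determinant -83.
A nonzero determinant means the columns are linearly independent.

linearly independent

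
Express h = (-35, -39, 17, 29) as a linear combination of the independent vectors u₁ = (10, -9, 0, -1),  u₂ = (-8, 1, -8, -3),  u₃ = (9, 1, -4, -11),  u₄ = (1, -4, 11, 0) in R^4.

h = 3u₁ + 4u₂ - 4u₃ + 3u₄

Since u₁, u₂, u₃, u₄ are independent, the coefficients expressing h are uniquely determined by a linear system.
Back-substitution yields (α₁, …, α₄) = (3, 4, -4, 3).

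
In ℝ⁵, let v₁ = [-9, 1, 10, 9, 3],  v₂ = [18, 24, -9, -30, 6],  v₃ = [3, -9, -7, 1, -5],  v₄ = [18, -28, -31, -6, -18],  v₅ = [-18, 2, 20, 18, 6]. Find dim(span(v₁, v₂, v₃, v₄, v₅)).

2

Apply Gaussian elimination to the matrix whose rows are v₁, v₂, v₃, v₄, v₅.
The echelon form has 2 nonzero rows, so the rank is 2.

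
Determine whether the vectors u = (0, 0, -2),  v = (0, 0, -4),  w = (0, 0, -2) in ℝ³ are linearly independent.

The matrix [u|v|w] has determinant 0.
A zero determinant means the columns are linearly dependent.
Indeed 2u - v = 0.

linearly dependent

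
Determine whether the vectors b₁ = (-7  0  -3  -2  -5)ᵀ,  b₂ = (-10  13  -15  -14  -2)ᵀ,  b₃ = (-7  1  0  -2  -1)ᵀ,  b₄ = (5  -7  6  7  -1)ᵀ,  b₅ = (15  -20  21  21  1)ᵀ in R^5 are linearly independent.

The matrix [b₁|b₂|b₃|b₄|b₅] has determinant 0.
A zero determinant means the columns are linearly dependent.

linearly dependent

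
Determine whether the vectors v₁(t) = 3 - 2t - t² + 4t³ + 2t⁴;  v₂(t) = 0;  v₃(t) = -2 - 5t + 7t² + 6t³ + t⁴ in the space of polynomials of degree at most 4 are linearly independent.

Take coordinates with respect to the standard basis {1, t, …, t⁴}.
One of the vectors is the zero vector, so the set is linearly dependent.

linearly dependent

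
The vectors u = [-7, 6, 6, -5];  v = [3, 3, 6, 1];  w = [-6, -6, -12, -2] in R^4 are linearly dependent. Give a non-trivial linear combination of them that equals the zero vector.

Write the vectors as columns of a matrix and find a nonzero vector in its null space.
A generator of the null space is (0, 2, 1).

2v + w = 0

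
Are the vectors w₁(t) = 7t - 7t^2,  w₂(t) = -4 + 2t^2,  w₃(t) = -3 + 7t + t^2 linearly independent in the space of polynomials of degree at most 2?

linearly independent

Write each element as a coordinate vector in ℝ³ using {1, t, t^2}.
Place the vectors as rows of a 3×3 matrix and reduce to echelon form.
The reduction yields 3 nonzero rows, so the rank is 3.
Since rank = 3 (the number of vectors), the set is linearly independent.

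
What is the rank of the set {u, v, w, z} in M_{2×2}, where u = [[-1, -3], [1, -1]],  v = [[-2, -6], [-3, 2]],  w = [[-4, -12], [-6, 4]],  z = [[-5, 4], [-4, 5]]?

Pass to coordinate vectors with respect to the basis {E₁₁, E₁₂, E₂₁, E₂₂}.
Row-reduce the 4×4 matrix with these as rows.
Exactly 3 pivots survive; hence the rank is 3.

rank 3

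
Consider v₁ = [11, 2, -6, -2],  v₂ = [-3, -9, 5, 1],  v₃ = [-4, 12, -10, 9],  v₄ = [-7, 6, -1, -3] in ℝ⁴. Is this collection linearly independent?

Place the vectors as rows of a 4×4 matrix and reduce to echelon form.
The reduction yields 4 nonzero rows, so the rank is 4.
Since rank = 4 (the number of vectors), the set is linearly independent.

linearly independent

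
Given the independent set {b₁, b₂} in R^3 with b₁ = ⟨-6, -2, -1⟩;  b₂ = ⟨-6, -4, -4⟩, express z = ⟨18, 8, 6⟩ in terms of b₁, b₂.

z = -2b₁ - b₂

Write z = α₁b₁ + α₂b₂ and equate components.
Back-substitution yields (α₁, α₂) = (-2, -1).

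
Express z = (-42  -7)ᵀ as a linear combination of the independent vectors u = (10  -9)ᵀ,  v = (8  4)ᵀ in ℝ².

z = -u - 4v

Solve the system with u, v as columns and z as the right-hand side.
Row-reducing the augmented matrix gives the unique coefficients (α₁, α₂) = (-1, -4).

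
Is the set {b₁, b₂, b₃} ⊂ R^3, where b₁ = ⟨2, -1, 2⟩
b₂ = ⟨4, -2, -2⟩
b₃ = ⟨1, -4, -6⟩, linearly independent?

linearly independent

Form the 3×3 matrix with these as columns; its determinant is -42.
A nonzero determinant means the columns are linearly independent.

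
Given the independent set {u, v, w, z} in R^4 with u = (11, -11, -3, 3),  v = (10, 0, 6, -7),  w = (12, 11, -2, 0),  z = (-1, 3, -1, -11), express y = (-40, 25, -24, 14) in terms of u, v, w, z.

Solve the system with u, v, w, z as columns and y as the right-hand side.
Back-substitution yields (α₁, …, α₄) = (-1, -4, 1, 1).

y = -u - 4v + w + z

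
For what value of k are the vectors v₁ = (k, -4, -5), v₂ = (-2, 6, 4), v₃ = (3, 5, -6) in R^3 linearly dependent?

The vectors are dependent exactly when the determinant of the matrix with rows v₁, v₂, v₃ vanishes.
The determinant works out to 140 - 56*k.
Solving 140 - 56*k = 0 yields k = 5/2.

k = 5/2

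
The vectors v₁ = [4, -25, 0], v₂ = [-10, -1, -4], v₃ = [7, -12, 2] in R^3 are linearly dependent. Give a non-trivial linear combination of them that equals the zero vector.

Row-reduce the matrix with v₁, v₂, v₃ as columns; the null space gives the coefficients.
The free variable yields coefficients (1, -1, -2) (any nonzero multiple also works).

v₁ - v₂ - 2v₃ = 0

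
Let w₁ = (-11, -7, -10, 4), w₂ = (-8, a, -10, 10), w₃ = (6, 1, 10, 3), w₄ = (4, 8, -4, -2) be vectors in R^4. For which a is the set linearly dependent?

Dependence holds iff the 4×4 matrix [w₁ w₂ w₃ w₄] is singular.
The determinant works out to -408*a - 1020.
Setting this to zero gives a = -5/2.

a = -5/2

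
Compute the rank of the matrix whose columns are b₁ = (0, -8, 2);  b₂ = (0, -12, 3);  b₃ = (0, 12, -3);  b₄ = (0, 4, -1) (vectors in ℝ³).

1

Form the matrix with b₁, b₂, b₃, b₄ as columns and reduce.
There is 1 pivot column, so rank = 1.
(With 4 elements in a 3-dimensional space the rank is at most 3.)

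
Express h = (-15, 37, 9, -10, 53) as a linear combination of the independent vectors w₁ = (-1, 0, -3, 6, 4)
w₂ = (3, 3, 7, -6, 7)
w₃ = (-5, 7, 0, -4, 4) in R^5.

h = 4w₁ + 3w₂ + 4w₃

Since w₁, w₂, w₃ are independent, the coefficients expressing h are uniquely determined by a linear system.
Back-substitution yields (α₁, α₂, α₃) = (4, 3, 4).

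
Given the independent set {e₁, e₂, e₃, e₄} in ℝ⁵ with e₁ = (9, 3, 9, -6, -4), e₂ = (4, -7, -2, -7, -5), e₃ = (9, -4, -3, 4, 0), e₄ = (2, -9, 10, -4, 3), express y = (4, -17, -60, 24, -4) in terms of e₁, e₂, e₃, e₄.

Set up the augmented matrix [e₁ | e₂ | e₃ | e₄ | y] and row-reduce.
The system has the unique solution (α₁, …, α₄) = (-3, 2, 3, -2).

y = -3e₁ + 2e₂ + 3e₃ - 2e₄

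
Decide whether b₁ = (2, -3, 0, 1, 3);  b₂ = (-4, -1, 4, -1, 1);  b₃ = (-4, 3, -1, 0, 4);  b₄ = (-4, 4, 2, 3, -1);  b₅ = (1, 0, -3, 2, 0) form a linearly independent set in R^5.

linearly independent

Place the vectors as rows of a 5×5 matrix and reduce to echelon form.
The reduction yields 5 nonzero rows, so the rank is 5.
Since rank = 5 (the number of vectors), the set is linearly independent.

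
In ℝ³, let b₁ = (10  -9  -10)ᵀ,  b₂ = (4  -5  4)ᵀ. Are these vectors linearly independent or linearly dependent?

Place the vectors as rows of a 2×3 matrix and reduce to echelon form.
The reduction yields 2 nonzero rows, so the rank is 2.
Since rank = 2 (the number of vectors), the set is linearly independent.

linearly independent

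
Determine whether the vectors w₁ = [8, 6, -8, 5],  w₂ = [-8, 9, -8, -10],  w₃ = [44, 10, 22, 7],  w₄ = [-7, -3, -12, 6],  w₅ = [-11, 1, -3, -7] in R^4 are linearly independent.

linearly dependent

There are 5 vectors in a 4-dimensional space, so they cannot be linearly independent.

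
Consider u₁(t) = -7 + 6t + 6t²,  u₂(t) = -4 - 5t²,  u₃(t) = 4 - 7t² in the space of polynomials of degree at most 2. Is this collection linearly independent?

linearly independent

Write each element as a coordinate vector in ℝ³ using {1, t, t²}.
Row-reduce the matrix whose columns are u₁, u₂, u₃.
The reduction yields 3 nonzero rows, so the rank is 3.
Since rank = 3 (the number of vectors), the set is linearly independent.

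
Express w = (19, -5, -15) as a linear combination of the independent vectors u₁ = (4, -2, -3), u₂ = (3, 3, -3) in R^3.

w = 4u₁ + u₂

Set up the augmented matrix [u₁ | u₂ | w] and row-reduce.
Row-reducing the augmented matrix gives the unique coefficients (α₁, α₂) = (4, 1).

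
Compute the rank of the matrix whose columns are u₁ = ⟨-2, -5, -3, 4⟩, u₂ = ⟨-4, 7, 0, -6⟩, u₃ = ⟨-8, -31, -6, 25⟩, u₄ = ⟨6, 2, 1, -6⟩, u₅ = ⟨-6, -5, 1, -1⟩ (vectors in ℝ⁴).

rank 4

Row-reduce the 5×4 matrix with these as rows.
Reduction leaves 4 leading entries, giving rank 4.
(With 5 elements in a 4-dimensional space the rank is at most 4.)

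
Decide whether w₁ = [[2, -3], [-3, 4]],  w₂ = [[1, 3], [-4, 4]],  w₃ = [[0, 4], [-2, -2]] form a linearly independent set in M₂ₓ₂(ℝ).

Write each element as a coordinate vector in ℝ⁴ using {E₁₁, E₁₂, E₂₁, E₂₂}.
Row-reduce the matrix whose columns are w₁, w₂, w₃.
The reduction yields 3 nonzero rows, so the rank is 3.
Since rank = 3 (the number of vectors), the set is linearly independent.

linearly independent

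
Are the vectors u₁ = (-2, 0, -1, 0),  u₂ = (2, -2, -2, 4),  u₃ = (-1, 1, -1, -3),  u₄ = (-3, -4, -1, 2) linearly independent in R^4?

linearly independent

The matrix [u₁|u₂|u₃|u₄] has determinant 74.
A nonzero determinant means the columns are linearly independent.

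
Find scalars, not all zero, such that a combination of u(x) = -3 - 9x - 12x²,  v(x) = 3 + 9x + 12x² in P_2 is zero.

Take coordinates with respect to {1, x, x²}.
Row-reduce the matrix with u, v as columns; the null space gives the coefficients.
A generator of the null space is (1, 1).

u + v = 0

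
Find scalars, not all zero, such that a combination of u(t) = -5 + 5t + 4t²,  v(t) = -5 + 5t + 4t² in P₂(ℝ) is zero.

Pass to coordinate vectors relative to the basis {1, t, t²}.
Row-reduce the matrix with u, v as columns; the null space gives the coefficients.
A generator of the null space is (1, -1).

u - v = 0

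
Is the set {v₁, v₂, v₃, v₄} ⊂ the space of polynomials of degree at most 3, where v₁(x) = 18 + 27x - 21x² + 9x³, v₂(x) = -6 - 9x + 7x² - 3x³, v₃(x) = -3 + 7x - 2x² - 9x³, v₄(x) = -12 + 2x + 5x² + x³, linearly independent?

Take coordinates with respect to the standard basis {1, x, …, x³}.
One vector is a scalar multiple of another, so the set is dependent.

linearly dependent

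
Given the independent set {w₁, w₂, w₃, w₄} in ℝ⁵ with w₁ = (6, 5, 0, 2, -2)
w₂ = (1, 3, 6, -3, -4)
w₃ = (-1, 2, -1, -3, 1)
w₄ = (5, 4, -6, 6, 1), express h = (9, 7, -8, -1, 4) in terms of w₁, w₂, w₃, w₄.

h = 4w₁ - 3w₂ + 2w₃ - 2w₄

Write h = a₁w₁ + … + a₄w₄ and equate components.
Row-reducing the augmented matrix gives the unique coefficients (a₁, …, a₄) = (4, -3, 2, -2).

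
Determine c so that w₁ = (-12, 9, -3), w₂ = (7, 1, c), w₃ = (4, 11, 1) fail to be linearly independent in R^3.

The set is linearly dependent precisely when det[w₁; w₂; w₃] = 0.
The determinant works out to 168*c - 294.
This vanishes exactly when c = 7/4.

c = 7/4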